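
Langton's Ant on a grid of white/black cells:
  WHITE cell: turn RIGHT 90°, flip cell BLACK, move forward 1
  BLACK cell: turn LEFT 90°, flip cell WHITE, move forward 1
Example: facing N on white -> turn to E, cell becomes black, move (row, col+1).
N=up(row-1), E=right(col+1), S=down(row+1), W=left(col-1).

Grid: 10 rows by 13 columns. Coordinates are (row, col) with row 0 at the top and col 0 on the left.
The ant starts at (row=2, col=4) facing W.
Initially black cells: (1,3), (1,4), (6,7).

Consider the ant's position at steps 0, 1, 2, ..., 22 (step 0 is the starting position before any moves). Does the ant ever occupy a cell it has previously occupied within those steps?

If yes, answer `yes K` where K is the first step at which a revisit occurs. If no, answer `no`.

Answer: yes 6

Derivation:
Step 1: on WHITE (2,4): turn R to N, flip to black, move to (1,4). |black|=4 — new cell
Step 2: on BLACK (1,4): turn L to W, flip to white, move to (1,3). |black|=3 — new cell
Step 3: on BLACK (1,3): turn L to S, flip to white, move to (2,3). |black|=2 — new cell
Step 4: on WHITE (2,3): turn R to W, flip to black, move to (2,2). |black|=3 — new cell
Step 5: on WHITE (2,2): turn R to N, flip to black, move to (1,2). |black|=4 — new cell
Step 6: on WHITE (1,2): turn R to E, flip to black, move to (1,3). |black|=5 — REVISIT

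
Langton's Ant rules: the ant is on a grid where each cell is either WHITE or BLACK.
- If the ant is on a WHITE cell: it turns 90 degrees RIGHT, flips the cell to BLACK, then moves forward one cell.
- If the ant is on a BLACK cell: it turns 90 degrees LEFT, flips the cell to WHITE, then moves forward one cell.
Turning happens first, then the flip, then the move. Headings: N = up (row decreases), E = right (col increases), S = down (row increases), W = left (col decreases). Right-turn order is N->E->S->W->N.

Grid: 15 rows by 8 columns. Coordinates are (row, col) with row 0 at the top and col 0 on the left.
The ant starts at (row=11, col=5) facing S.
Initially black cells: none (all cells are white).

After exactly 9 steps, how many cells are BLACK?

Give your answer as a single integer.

Step 1: on WHITE (11,5): turn R to W, flip to black, move to (11,4). |black|=1
Step 2: on WHITE (11,4): turn R to N, flip to black, move to (10,4). |black|=2
Step 3: on WHITE (10,4): turn R to E, flip to black, move to (10,5). |black|=3
Step 4: on WHITE (10,5): turn R to S, flip to black, move to (11,5). |black|=4
Step 5: on BLACK (11,5): turn L to E, flip to white, move to (11,6). |black|=3
Step 6: on WHITE (11,6): turn R to S, flip to black, move to (12,6). |black|=4
Step 7: on WHITE (12,6): turn R to W, flip to black, move to (12,5). |black|=5
Step 8: on WHITE (12,5): turn R to N, flip to black, move to (11,5). |black|=6
Step 9: on WHITE (11,5): turn R to E, flip to black, move to (11,6). |black|=7

Answer: 7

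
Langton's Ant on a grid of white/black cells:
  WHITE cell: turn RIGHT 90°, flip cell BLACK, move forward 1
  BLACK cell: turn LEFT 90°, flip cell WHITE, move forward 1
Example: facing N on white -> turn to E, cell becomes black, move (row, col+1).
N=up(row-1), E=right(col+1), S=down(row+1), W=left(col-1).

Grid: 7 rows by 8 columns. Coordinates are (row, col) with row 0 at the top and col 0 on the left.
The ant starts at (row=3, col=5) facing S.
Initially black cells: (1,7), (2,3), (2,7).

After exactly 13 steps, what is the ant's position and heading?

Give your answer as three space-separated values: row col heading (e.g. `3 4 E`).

Answer: 1 6 W

Derivation:
Step 1: on WHITE (3,5): turn R to W, flip to black, move to (3,4). |black|=4
Step 2: on WHITE (3,4): turn R to N, flip to black, move to (2,4). |black|=5
Step 3: on WHITE (2,4): turn R to E, flip to black, move to (2,5). |black|=6
Step 4: on WHITE (2,5): turn R to S, flip to black, move to (3,5). |black|=7
Step 5: on BLACK (3,5): turn L to E, flip to white, move to (3,6). |black|=6
Step 6: on WHITE (3,6): turn R to S, flip to black, move to (4,6). |black|=7
Step 7: on WHITE (4,6): turn R to W, flip to black, move to (4,5). |black|=8
Step 8: on WHITE (4,5): turn R to N, flip to black, move to (3,5). |black|=9
Step 9: on WHITE (3,5): turn R to E, flip to black, move to (3,6). |black|=10
Step 10: on BLACK (3,6): turn L to N, flip to white, move to (2,6). |black|=9
Step 11: on WHITE (2,6): turn R to E, flip to black, move to (2,7). |black|=10
Step 12: on BLACK (2,7): turn L to N, flip to white, move to (1,7). |black|=9
Step 13: on BLACK (1,7): turn L to W, flip to white, move to (1,6). |black|=8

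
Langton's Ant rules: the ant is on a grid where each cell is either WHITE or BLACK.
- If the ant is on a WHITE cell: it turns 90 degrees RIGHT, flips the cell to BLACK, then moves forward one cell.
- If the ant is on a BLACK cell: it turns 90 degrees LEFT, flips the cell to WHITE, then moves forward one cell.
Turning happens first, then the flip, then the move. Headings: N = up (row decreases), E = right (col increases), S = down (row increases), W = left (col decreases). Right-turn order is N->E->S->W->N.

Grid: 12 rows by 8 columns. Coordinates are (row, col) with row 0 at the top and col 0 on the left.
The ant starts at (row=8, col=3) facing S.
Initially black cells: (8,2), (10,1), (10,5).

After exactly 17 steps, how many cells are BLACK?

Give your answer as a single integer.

Step 1: on WHITE (8,3): turn R to W, flip to black, move to (8,2). |black|=4
Step 2: on BLACK (8,2): turn L to S, flip to white, move to (9,2). |black|=3
Step 3: on WHITE (9,2): turn R to W, flip to black, move to (9,1). |black|=4
Step 4: on WHITE (9,1): turn R to N, flip to black, move to (8,1). |black|=5
Step 5: on WHITE (8,1): turn R to E, flip to black, move to (8,2). |black|=6
Step 6: on WHITE (8,2): turn R to S, flip to black, move to (9,2). |black|=7
Step 7: on BLACK (9,2): turn L to E, flip to white, move to (9,3). |black|=6
Step 8: on WHITE (9,3): turn R to S, flip to black, move to (10,3). |black|=7
Step 9: on WHITE (10,3): turn R to W, flip to black, move to (10,2). |black|=8
Step 10: on WHITE (10,2): turn R to N, flip to black, move to (9,2). |black|=9
Step 11: on WHITE (9,2): turn R to E, flip to black, move to (9,3). |black|=10
Step 12: on BLACK (9,3): turn L to N, flip to white, move to (8,3). |black|=9
Step 13: on BLACK (8,3): turn L to W, flip to white, move to (8,2). |black|=8
Step 14: on BLACK (8,2): turn L to S, flip to white, move to (9,2). |black|=7
Step 15: on BLACK (9,2): turn L to E, flip to white, move to (9,3). |black|=6
Step 16: on WHITE (9,3): turn R to S, flip to black, move to (10,3). |black|=7
Step 17: on BLACK (10,3): turn L to E, flip to white, move to (10,4). |black|=6

Answer: 6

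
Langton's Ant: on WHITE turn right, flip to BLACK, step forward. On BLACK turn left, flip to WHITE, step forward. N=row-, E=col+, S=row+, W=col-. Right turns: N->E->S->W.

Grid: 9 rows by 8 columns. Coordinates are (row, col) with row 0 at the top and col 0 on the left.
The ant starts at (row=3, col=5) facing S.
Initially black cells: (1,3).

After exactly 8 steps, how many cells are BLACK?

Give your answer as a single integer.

Step 1: on WHITE (3,5): turn R to W, flip to black, move to (3,4). |black|=2
Step 2: on WHITE (3,4): turn R to N, flip to black, move to (2,4). |black|=3
Step 3: on WHITE (2,4): turn R to E, flip to black, move to (2,5). |black|=4
Step 4: on WHITE (2,5): turn R to S, flip to black, move to (3,5). |black|=5
Step 5: on BLACK (3,5): turn L to E, flip to white, move to (3,6). |black|=4
Step 6: on WHITE (3,6): turn R to S, flip to black, move to (4,6). |black|=5
Step 7: on WHITE (4,6): turn R to W, flip to black, move to (4,5). |black|=6
Step 8: on WHITE (4,5): turn R to N, flip to black, move to (3,5). |black|=7

Answer: 7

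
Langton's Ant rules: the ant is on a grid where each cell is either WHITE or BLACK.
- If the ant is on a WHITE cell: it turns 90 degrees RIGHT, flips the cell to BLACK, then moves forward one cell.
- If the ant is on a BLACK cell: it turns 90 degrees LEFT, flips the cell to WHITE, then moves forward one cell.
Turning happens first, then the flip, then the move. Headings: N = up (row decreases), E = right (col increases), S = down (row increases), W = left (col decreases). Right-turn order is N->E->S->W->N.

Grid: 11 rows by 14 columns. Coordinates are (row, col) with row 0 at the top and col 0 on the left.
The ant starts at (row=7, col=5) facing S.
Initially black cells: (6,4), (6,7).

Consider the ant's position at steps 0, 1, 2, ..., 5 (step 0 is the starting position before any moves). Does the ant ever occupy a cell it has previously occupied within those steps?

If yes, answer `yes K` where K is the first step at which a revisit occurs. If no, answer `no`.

Answer: no

Derivation:
Step 1: on WHITE (7,5): turn R to W, flip to black, move to (7,4). |black|=3 — new cell
Step 2: on WHITE (7,4): turn R to N, flip to black, move to (6,4). |black|=4 — new cell
Step 3: on BLACK (6,4): turn L to W, flip to white, move to (6,3). |black|=3 — new cell
Step 4: on WHITE (6,3): turn R to N, flip to black, move to (5,3). |black|=4 — new cell
Step 5: on WHITE (5,3): turn R to E, flip to black, move to (5,4). |black|=5 — new cell
No revisit within 5 steps.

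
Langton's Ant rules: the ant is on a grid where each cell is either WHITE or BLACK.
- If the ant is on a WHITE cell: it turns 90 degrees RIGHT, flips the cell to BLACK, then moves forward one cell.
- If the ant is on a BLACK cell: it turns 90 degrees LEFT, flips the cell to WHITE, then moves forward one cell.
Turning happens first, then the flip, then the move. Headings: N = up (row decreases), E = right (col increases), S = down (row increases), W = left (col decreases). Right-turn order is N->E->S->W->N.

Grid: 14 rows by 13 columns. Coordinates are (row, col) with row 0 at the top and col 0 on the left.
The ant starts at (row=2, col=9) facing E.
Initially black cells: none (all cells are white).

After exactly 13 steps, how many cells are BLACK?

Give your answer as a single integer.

Answer: 9

Derivation:
Step 1: on WHITE (2,9): turn R to S, flip to black, move to (3,9). |black|=1
Step 2: on WHITE (3,9): turn R to W, flip to black, move to (3,8). |black|=2
Step 3: on WHITE (3,8): turn R to N, flip to black, move to (2,8). |black|=3
Step 4: on WHITE (2,8): turn R to E, flip to black, move to (2,9). |black|=4
Step 5: on BLACK (2,9): turn L to N, flip to white, move to (1,9). |black|=3
Step 6: on WHITE (1,9): turn R to E, flip to black, move to (1,10). |black|=4
Step 7: on WHITE (1,10): turn R to S, flip to black, move to (2,10). |black|=5
Step 8: on WHITE (2,10): turn R to W, flip to black, move to (2,9). |black|=6
Step 9: on WHITE (2,9): turn R to N, flip to black, move to (1,9). |black|=7
Step 10: on BLACK (1,9): turn L to W, flip to white, move to (1,8). |black|=6
Step 11: on WHITE (1,8): turn R to N, flip to black, move to (0,8). |black|=7
Step 12: on WHITE (0,8): turn R to E, flip to black, move to (0,9). |black|=8
Step 13: on WHITE (0,9): turn R to S, flip to black, move to (1,9). |black|=9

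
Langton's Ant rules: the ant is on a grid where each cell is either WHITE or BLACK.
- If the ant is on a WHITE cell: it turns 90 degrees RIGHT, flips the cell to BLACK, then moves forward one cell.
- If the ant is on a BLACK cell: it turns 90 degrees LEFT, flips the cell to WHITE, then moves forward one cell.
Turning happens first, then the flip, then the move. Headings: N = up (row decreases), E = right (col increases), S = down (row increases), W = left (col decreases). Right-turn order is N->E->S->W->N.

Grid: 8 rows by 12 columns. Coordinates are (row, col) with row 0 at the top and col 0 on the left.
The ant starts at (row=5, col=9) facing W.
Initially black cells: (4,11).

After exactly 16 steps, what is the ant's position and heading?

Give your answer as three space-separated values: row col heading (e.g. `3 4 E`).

Answer: 5 9 W

Derivation:
Step 1: on WHITE (5,9): turn R to N, flip to black, move to (4,9). |black|=2
Step 2: on WHITE (4,9): turn R to E, flip to black, move to (4,10). |black|=3
Step 3: on WHITE (4,10): turn R to S, flip to black, move to (5,10). |black|=4
Step 4: on WHITE (5,10): turn R to W, flip to black, move to (5,9). |black|=5
Step 5: on BLACK (5,9): turn L to S, flip to white, move to (6,9). |black|=4
Step 6: on WHITE (6,9): turn R to W, flip to black, move to (6,8). |black|=5
Step 7: on WHITE (6,8): turn R to N, flip to black, move to (5,8). |black|=6
Step 8: on WHITE (5,8): turn R to E, flip to black, move to (5,9). |black|=7
Step 9: on WHITE (5,9): turn R to S, flip to black, move to (6,9). |black|=8
Step 10: on BLACK (6,9): turn L to E, flip to white, move to (6,10). |black|=7
Step 11: on WHITE (6,10): turn R to S, flip to black, move to (7,10). |black|=8
Step 12: on WHITE (7,10): turn R to W, flip to black, move to (7,9). |black|=9
Step 13: on WHITE (7,9): turn R to N, flip to black, move to (6,9). |black|=10
Step 14: on WHITE (6,9): turn R to E, flip to black, move to (6,10). |black|=11
Step 15: on BLACK (6,10): turn L to N, flip to white, move to (5,10). |black|=10
Step 16: on BLACK (5,10): turn L to W, flip to white, move to (5,9). |black|=9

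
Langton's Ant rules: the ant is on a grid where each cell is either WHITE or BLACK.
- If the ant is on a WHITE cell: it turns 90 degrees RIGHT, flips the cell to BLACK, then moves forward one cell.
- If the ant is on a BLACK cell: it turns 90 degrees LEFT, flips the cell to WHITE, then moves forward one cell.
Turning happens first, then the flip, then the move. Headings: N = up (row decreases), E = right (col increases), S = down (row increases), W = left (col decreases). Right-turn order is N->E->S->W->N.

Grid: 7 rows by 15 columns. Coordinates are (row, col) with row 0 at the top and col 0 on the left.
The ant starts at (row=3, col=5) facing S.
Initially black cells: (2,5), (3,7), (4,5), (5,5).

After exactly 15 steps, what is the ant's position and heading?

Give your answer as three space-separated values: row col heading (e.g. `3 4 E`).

Step 1: on WHITE (3,5): turn R to W, flip to black, move to (3,4). |black|=5
Step 2: on WHITE (3,4): turn R to N, flip to black, move to (2,4). |black|=6
Step 3: on WHITE (2,4): turn R to E, flip to black, move to (2,5). |black|=7
Step 4: on BLACK (2,5): turn L to N, flip to white, move to (1,5). |black|=6
Step 5: on WHITE (1,5): turn R to E, flip to black, move to (1,6). |black|=7
Step 6: on WHITE (1,6): turn R to S, flip to black, move to (2,6). |black|=8
Step 7: on WHITE (2,6): turn R to W, flip to black, move to (2,5). |black|=9
Step 8: on WHITE (2,5): turn R to N, flip to black, move to (1,5). |black|=10
Step 9: on BLACK (1,5): turn L to W, flip to white, move to (1,4). |black|=9
Step 10: on WHITE (1,4): turn R to N, flip to black, move to (0,4). |black|=10
Step 11: on WHITE (0,4): turn R to E, flip to black, move to (0,5). |black|=11
Step 12: on WHITE (0,5): turn R to S, flip to black, move to (1,5). |black|=12
Step 13: on WHITE (1,5): turn R to W, flip to black, move to (1,4). |black|=13
Step 14: on BLACK (1,4): turn L to S, flip to white, move to (2,4). |black|=12
Step 15: on BLACK (2,4): turn L to E, flip to white, move to (2,5). |black|=11

Answer: 2 5 E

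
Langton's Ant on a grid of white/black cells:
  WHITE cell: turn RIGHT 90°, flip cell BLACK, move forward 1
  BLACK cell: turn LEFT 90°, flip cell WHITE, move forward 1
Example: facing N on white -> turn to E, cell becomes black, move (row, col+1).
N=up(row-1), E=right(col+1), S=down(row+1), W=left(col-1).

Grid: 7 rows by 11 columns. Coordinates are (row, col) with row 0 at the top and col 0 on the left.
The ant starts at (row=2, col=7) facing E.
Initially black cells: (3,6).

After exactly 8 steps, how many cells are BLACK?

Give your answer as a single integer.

Step 1: on WHITE (2,7): turn R to S, flip to black, move to (3,7). |black|=2
Step 2: on WHITE (3,7): turn R to W, flip to black, move to (3,6). |black|=3
Step 3: on BLACK (3,6): turn L to S, flip to white, move to (4,6). |black|=2
Step 4: on WHITE (4,6): turn R to W, flip to black, move to (4,5). |black|=3
Step 5: on WHITE (4,5): turn R to N, flip to black, move to (3,5). |black|=4
Step 6: on WHITE (3,5): turn R to E, flip to black, move to (3,6). |black|=5
Step 7: on WHITE (3,6): turn R to S, flip to black, move to (4,6). |black|=6
Step 8: on BLACK (4,6): turn L to E, flip to white, move to (4,7). |black|=5

Answer: 5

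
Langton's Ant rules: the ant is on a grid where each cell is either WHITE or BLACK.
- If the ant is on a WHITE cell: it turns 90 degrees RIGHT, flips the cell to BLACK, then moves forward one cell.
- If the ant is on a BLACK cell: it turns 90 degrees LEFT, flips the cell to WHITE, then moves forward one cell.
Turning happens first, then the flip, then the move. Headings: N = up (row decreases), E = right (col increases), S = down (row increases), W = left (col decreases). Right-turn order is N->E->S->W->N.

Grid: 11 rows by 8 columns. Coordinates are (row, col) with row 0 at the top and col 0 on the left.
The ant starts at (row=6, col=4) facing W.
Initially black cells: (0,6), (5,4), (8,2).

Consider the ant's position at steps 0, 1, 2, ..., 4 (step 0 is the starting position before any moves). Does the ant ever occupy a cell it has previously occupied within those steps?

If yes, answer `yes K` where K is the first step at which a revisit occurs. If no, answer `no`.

Answer: no

Derivation:
Step 1: on WHITE (6,4): turn R to N, flip to black, move to (5,4). |black|=4 — new cell
Step 2: on BLACK (5,4): turn L to W, flip to white, move to (5,3). |black|=3 — new cell
Step 3: on WHITE (5,3): turn R to N, flip to black, move to (4,3). |black|=4 — new cell
Step 4: on WHITE (4,3): turn R to E, flip to black, move to (4,4). |black|=5 — new cell
No revisit within 4 steps.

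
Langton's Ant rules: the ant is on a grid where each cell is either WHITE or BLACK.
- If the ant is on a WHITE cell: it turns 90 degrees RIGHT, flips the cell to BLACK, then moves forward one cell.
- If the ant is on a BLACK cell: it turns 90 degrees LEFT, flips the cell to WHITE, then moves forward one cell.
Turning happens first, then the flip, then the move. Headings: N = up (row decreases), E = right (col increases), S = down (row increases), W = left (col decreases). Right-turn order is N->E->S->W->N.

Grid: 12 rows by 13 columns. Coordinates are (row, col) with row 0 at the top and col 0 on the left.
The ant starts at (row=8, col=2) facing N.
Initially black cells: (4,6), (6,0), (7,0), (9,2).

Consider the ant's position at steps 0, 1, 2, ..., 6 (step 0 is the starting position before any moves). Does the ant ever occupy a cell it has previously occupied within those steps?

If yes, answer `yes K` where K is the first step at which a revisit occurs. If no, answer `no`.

Answer: no

Derivation:
Step 1: on WHITE (8,2): turn R to E, flip to black, move to (8,3). |black|=5 — new cell
Step 2: on WHITE (8,3): turn R to S, flip to black, move to (9,3). |black|=6 — new cell
Step 3: on WHITE (9,3): turn R to W, flip to black, move to (9,2). |black|=7 — new cell
Step 4: on BLACK (9,2): turn L to S, flip to white, move to (10,2). |black|=6 — new cell
Step 5: on WHITE (10,2): turn R to W, flip to black, move to (10,1). |black|=7 — new cell
Step 6: on WHITE (10,1): turn R to N, flip to black, move to (9,1). |black|=8 — new cell
No revisit within 6 steps.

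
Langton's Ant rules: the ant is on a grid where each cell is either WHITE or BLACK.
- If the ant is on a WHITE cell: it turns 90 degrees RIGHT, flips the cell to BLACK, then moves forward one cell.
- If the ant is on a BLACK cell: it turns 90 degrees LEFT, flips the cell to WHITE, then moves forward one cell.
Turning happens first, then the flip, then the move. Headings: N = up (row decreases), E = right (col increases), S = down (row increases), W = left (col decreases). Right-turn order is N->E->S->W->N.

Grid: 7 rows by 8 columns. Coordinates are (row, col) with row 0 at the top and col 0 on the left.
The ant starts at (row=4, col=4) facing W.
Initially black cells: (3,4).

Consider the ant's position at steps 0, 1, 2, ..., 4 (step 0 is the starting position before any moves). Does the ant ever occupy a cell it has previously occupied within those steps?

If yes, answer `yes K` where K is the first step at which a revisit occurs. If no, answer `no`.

Step 1: on WHITE (4,4): turn R to N, flip to black, move to (3,4). |black|=2 — new cell
Step 2: on BLACK (3,4): turn L to W, flip to white, move to (3,3). |black|=1 — new cell
Step 3: on WHITE (3,3): turn R to N, flip to black, move to (2,3). |black|=2 — new cell
Step 4: on WHITE (2,3): turn R to E, flip to black, move to (2,4). |black|=3 — new cell
No revisit within 4 steps.

Answer: no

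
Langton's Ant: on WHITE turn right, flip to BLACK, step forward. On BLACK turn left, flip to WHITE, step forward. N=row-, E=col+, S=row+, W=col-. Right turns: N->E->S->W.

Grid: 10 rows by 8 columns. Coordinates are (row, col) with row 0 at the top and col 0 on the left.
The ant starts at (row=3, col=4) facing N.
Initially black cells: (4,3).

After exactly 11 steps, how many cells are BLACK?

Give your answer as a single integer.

Step 1: on WHITE (3,4): turn R to E, flip to black, move to (3,5). |black|=2
Step 2: on WHITE (3,5): turn R to S, flip to black, move to (4,5). |black|=3
Step 3: on WHITE (4,5): turn R to W, flip to black, move to (4,4). |black|=4
Step 4: on WHITE (4,4): turn R to N, flip to black, move to (3,4). |black|=5
Step 5: on BLACK (3,4): turn L to W, flip to white, move to (3,3). |black|=4
Step 6: on WHITE (3,3): turn R to N, flip to black, move to (2,3). |black|=5
Step 7: on WHITE (2,3): turn R to E, flip to black, move to (2,4). |black|=6
Step 8: on WHITE (2,4): turn R to S, flip to black, move to (3,4). |black|=7
Step 9: on WHITE (3,4): turn R to W, flip to black, move to (3,3). |black|=8
Step 10: on BLACK (3,3): turn L to S, flip to white, move to (4,3). |black|=7
Step 11: on BLACK (4,3): turn L to E, flip to white, move to (4,4). |black|=6

Answer: 6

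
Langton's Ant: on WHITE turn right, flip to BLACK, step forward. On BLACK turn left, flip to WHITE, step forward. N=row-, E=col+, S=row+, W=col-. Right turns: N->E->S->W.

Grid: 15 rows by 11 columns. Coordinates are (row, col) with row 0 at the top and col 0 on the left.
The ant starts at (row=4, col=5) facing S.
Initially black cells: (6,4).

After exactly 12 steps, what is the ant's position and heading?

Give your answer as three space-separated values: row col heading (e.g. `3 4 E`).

Step 1: on WHITE (4,5): turn R to W, flip to black, move to (4,4). |black|=2
Step 2: on WHITE (4,4): turn R to N, flip to black, move to (3,4). |black|=3
Step 3: on WHITE (3,4): turn R to E, flip to black, move to (3,5). |black|=4
Step 4: on WHITE (3,5): turn R to S, flip to black, move to (4,5). |black|=5
Step 5: on BLACK (4,5): turn L to E, flip to white, move to (4,6). |black|=4
Step 6: on WHITE (4,6): turn R to S, flip to black, move to (5,6). |black|=5
Step 7: on WHITE (5,6): turn R to W, flip to black, move to (5,5). |black|=6
Step 8: on WHITE (5,5): turn R to N, flip to black, move to (4,5). |black|=7
Step 9: on WHITE (4,5): turn R to E, flip to black, move to (4,6). |black|=8
Step 10: on BLACK (4,6): turn L to N, flip to white, move to (3,6). |black|=7
Step 11: on WHITE (3,6): turn R to E, flip to black, move to (3,7). |black|=8
Step 12: on WHITE (3,7): turn R to S, flip to black, move to (4,7). |black|=9

Answer: 4 7 S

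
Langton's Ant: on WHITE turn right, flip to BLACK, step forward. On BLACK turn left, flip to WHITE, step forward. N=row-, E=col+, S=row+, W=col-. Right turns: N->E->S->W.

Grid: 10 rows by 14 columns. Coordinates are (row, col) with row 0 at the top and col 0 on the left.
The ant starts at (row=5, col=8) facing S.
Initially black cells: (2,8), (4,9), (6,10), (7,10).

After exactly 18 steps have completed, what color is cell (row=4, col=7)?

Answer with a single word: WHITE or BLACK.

Answer: BLACK

Derivation:
Step 1: on WHITE (5,8): turn R to W, flip to black, move to (5,7). |black|=5
Step 2: on WHITE (5,7): turn R to N, flip to black, move to (4,7). |black|=6
Step 3: on WHITE (4,7): turn R to E, flip to black, move to (4,8). |black|=7
Step 4: on WHITE (4,8): turn R to S, flip to black, move to (5,8). |black|=8
Step 5: on BLACK (5,8): turn L to E, flip to white, move to (5,9). |black|=7
Step 6: on WHITE (5,9): turn R to S, flip to black, move to (6,9). |black|=8
Step 7: on WHITE (6,9): turn R to W, flip to black, move to (6,8). |black|=9
Step 8: on WHITE (6,8): turn R to N, flip to black, move to (5,8). |black|=10
Step 9: on WHITE (5,8): turn R to E, flip to black, move to (5,9). |black|=11
Step 10: on BLACK (5,9): turn L to N, flip to white, move to (4,9). |black|=10
Step 11: on BLACK (4,9): turn L to W, flip to white, move to (4,8). |black|=9
Step 12: on BLACK (4,8): turn L to S, flip to white, move to (5,8). |black|=8
Step 13: on BLACK (5,8): turn L to E, flip to white, move to (5,9). |black|=7
Step 14: on WHITE (5,9): turn R to S, flip to black, move to (6,9). |black|=8
Step 15: on BLACK (6,9): turn L to E, flip to white, move to (6,10). |black|=7
Step 16: on BLACK (6,10): turn L to N, flip to white, move to (5,10). |black|=6
Step 17: on WHITE (5,10): turn R to E, flip to black, move to (5,11). |black|=7
Step 18: on WHITE (5,11): turn R to S, flip to black, move to (6,11). |black|=8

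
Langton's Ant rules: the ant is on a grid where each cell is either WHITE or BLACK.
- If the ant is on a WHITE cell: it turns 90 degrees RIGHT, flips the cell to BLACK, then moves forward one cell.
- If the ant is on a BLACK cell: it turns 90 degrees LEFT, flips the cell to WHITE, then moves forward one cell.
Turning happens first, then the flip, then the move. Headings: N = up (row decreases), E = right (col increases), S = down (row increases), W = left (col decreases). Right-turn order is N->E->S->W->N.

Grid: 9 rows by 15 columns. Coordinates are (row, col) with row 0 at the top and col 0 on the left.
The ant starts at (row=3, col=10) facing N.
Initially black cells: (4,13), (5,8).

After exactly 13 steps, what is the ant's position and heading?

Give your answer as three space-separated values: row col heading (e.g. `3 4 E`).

Step 1: on WHITE (3,10): turn R to E, flip to black, move to (3,11). |black|=3
Step 2: on WHITE (3,11): turn R to S, flip to black, move to (4,11). |black|=4
Step 3: on WHITE (4,11): turn R to W, flip to black, move to (4,10). |black|=5
Step 4: on WHITE (4,10): turn R to N, flip to black, move to (3,10). |black|=6
Step 5: on BLACK (3,10): turn L to W, flip to white, move to (3,9). |black|=5
Step 6: on WHITE (3,9): turn R to N, flip to black, move to (2,9). |black|=6
Step 7: on WHITE (2,9): turn R to E, flip to black, move to (2,10). |black|=7
Step 8: on WHITE (2,10): turn R to S, flip to black, move to (3,10). |black|=8
Step 9: on WHITE (3,10): turn R to W, flip to black, move to (3,9). |black|=9
Step 10: on BLACK (3,9): turn L to S, flip to white, move to (4,9). |black|=8
Step 11: on WHITE (4,9): turn R to W, flip to black, move to (4,8). |black|=9
Step 12: on WHITE (4,8): turn R to N, flip to black, move to (3,8). |black|=10
Step 13: on WHITE (3,8): turn R to E, flip to black, move to (3,9). |black|=11

Answer: 3 9 E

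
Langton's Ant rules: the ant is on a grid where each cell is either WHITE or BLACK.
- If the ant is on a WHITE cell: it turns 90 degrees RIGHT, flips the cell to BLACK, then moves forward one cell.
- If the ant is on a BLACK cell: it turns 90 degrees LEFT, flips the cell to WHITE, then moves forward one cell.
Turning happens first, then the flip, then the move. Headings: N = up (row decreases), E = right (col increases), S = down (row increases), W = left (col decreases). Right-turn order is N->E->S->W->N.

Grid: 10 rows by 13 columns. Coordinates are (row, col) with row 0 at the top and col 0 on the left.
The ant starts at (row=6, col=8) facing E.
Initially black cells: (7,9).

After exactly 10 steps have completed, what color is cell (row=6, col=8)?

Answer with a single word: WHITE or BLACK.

Step 1: on WHITE (6,8): turn R to S, flip to black, move to (7,8). |black|=2
Step 2: on WHITE (7,8): turn R to W, flip to black, move to (7,7). |black|=3
Step 3: on WHITE (7,7): turn R to N, flip to black, move to (6,7). |black|=4
Step 4: on WHITE (6,7): turn R to E, flip to black, move to (6,8). |black|=5
Step 5: on BLACK (6,8): turn L to N, flip to white, move to (5,8). |black|=4
Step 6: on WHITE (5,8): turn R to E, flip to black, move to (5,9). |black|=5
Step 7: on WHITE (5,9): turn R to S, flip to black, move to (6,9). |black|=6
Step 8: on WHITE (6,9): turn R to W, flip to black, move to (6,8). |black|=7
Step 9: on WHITE (6,8): turn R to N, flip to black, move to (5,8). |black|=8
Step 10: on BLACK (5,8): turn L to W, flip to white, move to (5,7). |black|=7

Answer: BLACK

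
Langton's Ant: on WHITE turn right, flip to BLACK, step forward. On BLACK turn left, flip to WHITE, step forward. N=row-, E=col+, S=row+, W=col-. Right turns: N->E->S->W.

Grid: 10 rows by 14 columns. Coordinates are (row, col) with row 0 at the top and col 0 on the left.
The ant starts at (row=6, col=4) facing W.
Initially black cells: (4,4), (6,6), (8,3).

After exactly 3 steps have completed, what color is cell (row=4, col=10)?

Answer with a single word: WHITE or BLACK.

Step 1: on WHITE (6,4): turn R to N, flip to black, move to (5,4). |black|=4
Step 2: on WHITE (5,4): turn R to E, flip to black, move to (5,5). |black|=5
Step 3: on WHITE (5,5): turn R to S, flip to black, move to (6,5). |black|=6

Answer: WHITE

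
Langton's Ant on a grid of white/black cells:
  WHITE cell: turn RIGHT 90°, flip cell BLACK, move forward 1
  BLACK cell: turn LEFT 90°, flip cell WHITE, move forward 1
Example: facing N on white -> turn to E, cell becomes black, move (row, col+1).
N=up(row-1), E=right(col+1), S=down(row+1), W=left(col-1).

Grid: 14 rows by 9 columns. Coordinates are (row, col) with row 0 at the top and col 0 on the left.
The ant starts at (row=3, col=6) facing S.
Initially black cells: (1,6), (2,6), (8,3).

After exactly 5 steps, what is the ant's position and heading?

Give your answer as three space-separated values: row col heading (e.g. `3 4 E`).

Answer: 1 5 W

Derivation:
Step 1: on WHITE (3,6): turn R to W, flip to black, move to (3,5). |black|=4
Step 2: on WHITE (3,5): turn R to N, flip to black, move to (2,5). |black|=5
Step 3: on WHITE (2,5): turn R to E, flip to black, move to (2,6). |black|=6
Step 4: on BLACK (2,6): turn L to N, flip to white, move to (1,6). |black|=5
Step 5: on BLACK (1,6): turn L to W, flip to white, move to (1,5). |black|=4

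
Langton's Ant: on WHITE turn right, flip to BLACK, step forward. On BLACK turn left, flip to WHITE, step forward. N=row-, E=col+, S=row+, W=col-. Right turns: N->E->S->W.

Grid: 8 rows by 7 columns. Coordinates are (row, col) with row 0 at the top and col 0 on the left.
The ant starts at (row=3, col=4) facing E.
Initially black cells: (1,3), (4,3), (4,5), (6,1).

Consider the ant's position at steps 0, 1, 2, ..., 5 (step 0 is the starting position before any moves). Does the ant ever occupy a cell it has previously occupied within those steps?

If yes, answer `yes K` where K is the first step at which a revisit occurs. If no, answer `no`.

Answer: no

Derivation:
Step 1: on WHITE (3,4): turn R to S, flip to black, move to (4,4). |black|=5 — new cell
Step 2: on WHITE (4,4): turn R to W, flip to black, move to (4,3). |black|=6 — new cell
Step 3: on BLACK (4,3): turn L to S, flip to white, move to (5,3). |black|=5 — new cell
Step 4: on WHITE (5,3): turn R to W, flip to black, move to (5,2). |black|=6 — new cell
Step 5: on WHITE (5,2): turn R to N, flip to black, move to (4,2). |black|=7 — new cell
No revisit within 5 steps.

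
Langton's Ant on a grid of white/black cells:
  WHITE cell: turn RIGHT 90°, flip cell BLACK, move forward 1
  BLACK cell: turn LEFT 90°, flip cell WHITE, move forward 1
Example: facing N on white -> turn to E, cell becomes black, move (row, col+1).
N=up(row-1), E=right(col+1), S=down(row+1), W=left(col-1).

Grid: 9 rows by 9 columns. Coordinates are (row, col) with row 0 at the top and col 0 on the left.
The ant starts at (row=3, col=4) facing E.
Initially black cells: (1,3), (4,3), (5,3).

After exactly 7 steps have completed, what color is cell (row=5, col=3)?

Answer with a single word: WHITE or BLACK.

Answer: WHITE

Derivation:
Step 1: on WHITE (3,4): turn R to S, flip to black, move to (4,4). |black|=4
Step 2: on WHITE (4,4): turn R to W, flip to black, move to (4,3). |black|=5
Step 3: on BLACK (4,3): turn L to S, flip to white, move to (5,3). |black|=4
Step 4: on BLACK (5,3): turn L to E, flip to white, move to (5,4). |black|=3
Step 5: on WHITE (5,4): turn R to S, flip to black, move to (6,4). |black|=4
Step 6: on WHITE (6,4): turn R to W, flip to black, move to (6,3). |black|=5
Step 7: on WHITE (6,3): turn R to N, flip to black, move to (5,3). |black|=6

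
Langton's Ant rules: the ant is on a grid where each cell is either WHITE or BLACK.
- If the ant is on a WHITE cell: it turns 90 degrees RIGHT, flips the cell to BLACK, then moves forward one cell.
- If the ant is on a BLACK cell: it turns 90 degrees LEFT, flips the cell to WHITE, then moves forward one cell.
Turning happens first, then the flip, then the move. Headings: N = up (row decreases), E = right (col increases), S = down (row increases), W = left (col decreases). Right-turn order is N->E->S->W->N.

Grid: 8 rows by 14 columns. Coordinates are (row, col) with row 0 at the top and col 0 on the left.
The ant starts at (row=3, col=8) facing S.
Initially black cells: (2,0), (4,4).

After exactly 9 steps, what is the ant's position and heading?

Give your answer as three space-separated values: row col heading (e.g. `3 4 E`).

Answer: 3 9 E

Derivation:
Step 1: on WHITE (3,8): turn R to W, flip to black, move to (3,7). |black|=3
Step 2: on WHITE (3,7): turn R to N, flip to black, move to (2,7). |black|=4
Step 3: on WHITE (2,7): turn R to E, flip to black, move to (2,8). |black|=5
Step 4: on WHITE (2,8): turn R to S, flip to black, move to (3,8). |black|=6
Step 5: on BLACK (3,8): turn L to E, flip to white, move to (3,9). |black|=5
Step 6: on WHITE (3,9): turn R to S, flip to black, move to (4,9). |black|=6
Step 7: on WHITE (4,9): turn R to W, flip to black, move to (4,8). |black|=7
Step 8: on WHITE (4,8): turn R to N, flip to black, move to (3,8). |black|=8
Step 9: on WHITE (3,8): turn R to E, flip to black, move to (3,9). |black|=9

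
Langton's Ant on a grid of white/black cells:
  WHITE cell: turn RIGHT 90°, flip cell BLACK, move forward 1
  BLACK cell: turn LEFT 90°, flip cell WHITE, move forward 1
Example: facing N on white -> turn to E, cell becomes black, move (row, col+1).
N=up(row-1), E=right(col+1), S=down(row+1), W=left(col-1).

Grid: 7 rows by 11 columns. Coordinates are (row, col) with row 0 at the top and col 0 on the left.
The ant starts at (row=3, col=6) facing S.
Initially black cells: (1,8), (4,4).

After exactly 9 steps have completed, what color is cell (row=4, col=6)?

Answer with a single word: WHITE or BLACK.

Answer: BLACK

Derivation:
Step 1: on WHITE (3,6): turn R to W, flip to black, move to (3,5). |black|=3
Step 2: on WHITE (3,5): turn R to N, flip to black, move to (2,5). |black|=4
Step 3: on WHITE (2,5): turn R to E, flip to black, move to (2,6). |black|=5
Step 4: on WHITE (2,6): turn R to S, flip to black, move to (3,6). |black|=6
Step 5: on BLACK (3,6): turn L to E, flip to white, move to (3,7). |black|=5
Step 6: on WHITE (3,7): turn R to S, flip to black, move to (4,7). |black|=6
Step 7: on WHITE (4,7): turn R to W, flip to black, move to (4,6). |black|=7
Step 8: on WHITE (4,6): turn R to N, flip to black, move to (3,6). |black|=8
Step 9: on WHITE (3,6): turn R to E, flip to black, move to (3,7). |black|=9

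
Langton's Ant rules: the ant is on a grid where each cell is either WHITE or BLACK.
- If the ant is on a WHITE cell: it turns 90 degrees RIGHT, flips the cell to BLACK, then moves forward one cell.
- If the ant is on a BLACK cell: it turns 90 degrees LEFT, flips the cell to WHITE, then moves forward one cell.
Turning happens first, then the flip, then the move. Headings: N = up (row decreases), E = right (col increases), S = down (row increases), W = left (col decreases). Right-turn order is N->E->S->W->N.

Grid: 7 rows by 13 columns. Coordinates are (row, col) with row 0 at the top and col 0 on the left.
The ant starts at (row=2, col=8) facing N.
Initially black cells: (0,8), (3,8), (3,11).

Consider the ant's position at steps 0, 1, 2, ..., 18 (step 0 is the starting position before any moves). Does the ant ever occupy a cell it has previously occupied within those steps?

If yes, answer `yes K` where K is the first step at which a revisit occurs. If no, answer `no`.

Step 1: on WHITE (2,8): turn R to E, flip to black, move to (2,9). |black|=4 — new cell
Step 2: on WHITE (2,9): turn R to S, flip to black, move to (3,9). |black|=5 — new cell
Step 3: on WHITE (3,9): turn R to W, flip to black, move to (3,8). |black|=6 — new cell
Step 4: on BLACK (3,8): turn L to S, flip to white, move to (4,8). |black|=5 — new cell
Step 5: on WHITE (4,8): turn R to W, flip to black, move to (4,7). |black|=6 — new cell
Step 6: on WHITE (4,7): turn R to N, flip to black, move to (3,7). |black|=7 — new cell
Step 7: on WHITE (3,7): turn R to E, flip to black, move to (3,8). |black|=8 — REVISIT

Answer: yes 7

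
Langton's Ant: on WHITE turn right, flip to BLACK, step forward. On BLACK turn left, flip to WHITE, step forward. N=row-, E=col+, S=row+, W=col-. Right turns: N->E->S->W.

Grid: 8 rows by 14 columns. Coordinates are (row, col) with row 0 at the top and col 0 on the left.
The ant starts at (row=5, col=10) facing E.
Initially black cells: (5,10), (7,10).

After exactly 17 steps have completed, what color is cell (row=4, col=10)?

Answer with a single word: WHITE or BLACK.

Answer: BLACK

Derivation:
Step 1: on BLACK (5,10): turn L to N, flip to white, move to (4,10). |black|=1
Step 2: on WHITE (4,10): turn R to E, flip to black, move to (4,11). |black|=2
Step 3: on WHITE (4,11): turn R to S, flip to black, move to (5,11). |black|=3
Step 4: on WHITE (5,11): turn R to W, flip to black, move to (5,10). |black|=4
Step 5: on WHITE (5,10): turn R to N, flip to black, move to (4,10). |black|=5
Step 6: on BLACK (4,10): turn L to W, flip to white, move to (4,9). |black|=4
Step 7: on WHITE (4,9): turn R to N, flip to black, move to (3,9). |black|=5
Step 8: on WHITE (3,9): turn R to E, flip to black, move to (3,10). |black|=6
Step 9: on WHITE (3,10): turn R to S, flip to black, move to (4,10). |black|=7
Step 10: on WHITE (4,10): turn R to W, flip to black, move to (4,9). |black|=8
Step 11: on BLACK (4,9): turn L to S, flip to white, move to (5,9). |black|=7
Step 12: on WHITE (5,9): turn R to W, flip to black, move to (5,8). |black|=8
Step 13: on WHITE (5,8): turn R to N, flip to black, move to (4,8). |black|=9
Step 14: on WHITE (4,8): turn R to E, flip to black, move to (4,9). |black|=10
Step 15: on WHITE (4,9): turn R to S, flip to black, move to (5,9). |black|=11
Step 16: on BLACK (5,9): turn L to E, flip to white, move to (5,10). |black|=10
Step 17: on BLACK (5,10): turn L to N, flip to white, move to (4,10). |black|=9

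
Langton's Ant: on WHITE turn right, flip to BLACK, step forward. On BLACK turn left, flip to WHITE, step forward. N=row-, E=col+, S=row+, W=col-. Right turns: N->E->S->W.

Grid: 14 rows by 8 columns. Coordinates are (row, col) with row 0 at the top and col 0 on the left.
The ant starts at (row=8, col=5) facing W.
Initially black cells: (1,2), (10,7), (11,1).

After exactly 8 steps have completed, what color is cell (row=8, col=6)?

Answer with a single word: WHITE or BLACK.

Answer: BLACK

Derivation:
Step 1: on WHITE (8,5): turn R to N, flip to black, move to (7,5). |black|=4
Step 2: on WHITE (7,5): turn R to E, flip to black, move to (7,6). |black|=5
Step 3: on WHITE (7,6): turn R to S, flip to black, move to (8,6). |black|=6
Step 4: on WHITE (8,6): turn R to W, flip to black, move to (8,5). |black|=7
Step 5: on BLACK (8,5): turn L to S, flip to white, move to (9,5). |black|=6
Step 6: on WHITE (9,5): turn R to W, flip to black, move to (9,4). |black|=7
Step 7: on WHITE (9,4): turn R to N, flip to black, move to (8,4). |black|=8
Step 8: on WHITE (8,4): turn R to E, flip to black, move to (8,5). |black|=9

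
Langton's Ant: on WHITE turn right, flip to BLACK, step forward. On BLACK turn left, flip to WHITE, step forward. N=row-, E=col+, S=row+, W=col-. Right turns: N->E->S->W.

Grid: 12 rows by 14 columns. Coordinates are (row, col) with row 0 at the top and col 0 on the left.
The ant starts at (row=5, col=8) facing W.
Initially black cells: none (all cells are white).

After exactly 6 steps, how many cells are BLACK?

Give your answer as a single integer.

Step 1: on WHITE (5,8): turn R to N, flip to black, move to (4,8). |black|=1
Step 2: on WHITE (4,8): turn R to E, flip to black, move to (4,9). |black|=2
Step 3: on WHITE (4,9): turn R to S, flip to black, move to (5,9). |black|=3
Step 4: on WHITE (5,9): turn R to W, flip to black, move to (5,8). |black|=4
Step 5: on BLACK (5,8): turn L to S, flip to white, move to (6,8). |black|=3
Step 6: on WHITE (6,8): turn R to W, flip to black, move to (6,7). |black|=4

Answer: 4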